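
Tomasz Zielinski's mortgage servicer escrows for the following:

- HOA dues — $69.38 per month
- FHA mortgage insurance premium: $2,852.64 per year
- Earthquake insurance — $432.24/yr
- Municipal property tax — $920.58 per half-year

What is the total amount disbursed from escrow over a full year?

HOA dues — $69.38 × 12 = $832.56 per year
FHA mortgage insurance premium — $2,852.64 per year
Earthquake insurance — $432.24 per year
Municipal property tax — $920.58 × 2 = $1,841.16 per year
Total annual escrow = $5,958.60

$5,958.60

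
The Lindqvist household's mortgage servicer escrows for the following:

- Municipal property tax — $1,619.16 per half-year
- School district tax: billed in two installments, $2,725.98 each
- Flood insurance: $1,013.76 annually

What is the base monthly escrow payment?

Municipal property tax: $1,619.16 × 2 = $3,238.32 annually
School district tax: $2,725.98 × 2 = $5,451.96 annually
Flood insurance: $1,013.76 annually
Total annual escrow = $3,238.32 + $5,451.96 + $1,013.76 = $9,704.04
Per month = $9,704.04 ÷ 12 = $808.67

$808.67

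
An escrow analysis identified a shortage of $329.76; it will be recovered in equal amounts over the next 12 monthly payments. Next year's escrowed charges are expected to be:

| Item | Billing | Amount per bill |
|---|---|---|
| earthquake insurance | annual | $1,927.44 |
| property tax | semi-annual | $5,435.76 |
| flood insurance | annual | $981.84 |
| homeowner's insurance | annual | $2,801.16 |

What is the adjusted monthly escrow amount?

Earthquake insurance = $1,927.44 per year
Property tax = $5,435.76 × 2 = $10,871.52 per year
Flood insurance = $981.84 per year
Homeowner's insurance = $2,801.16 per year
Combined annual = $1,927.44 + $10,871.52 + $981.84 + $2,801.16 = $16,581.96
Base monthly escrow = $16,581.96 / 12 = $1,381.83
Shortage spread = $329.76 / 12 = $27.48/mo
Adjusted monthly = $1,381.83 + $27.48 = $1,409.31

$1,409.31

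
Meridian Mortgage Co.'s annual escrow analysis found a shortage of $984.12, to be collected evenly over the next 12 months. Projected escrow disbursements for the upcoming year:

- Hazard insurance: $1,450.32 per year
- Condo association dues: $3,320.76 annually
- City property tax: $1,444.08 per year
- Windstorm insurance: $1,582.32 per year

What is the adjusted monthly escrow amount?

$731.80

Hazard insurance: $1,450.32
Condo association dues: $3,320.76
City property tax: $1,444.08
Windstorm insurance: $1,582.32
Total per year = $1,450.32 + $3,320.76 + $1,444.08 + $1,582.32 = $7,797.48
Monthly escrow = $7,797.48 ÷ 12 = $649.79
Monthly shortage recovery: $984.12 ÷ 12 = $82.01
Adjusted monthly = $649.79 + $82.01 = $731.80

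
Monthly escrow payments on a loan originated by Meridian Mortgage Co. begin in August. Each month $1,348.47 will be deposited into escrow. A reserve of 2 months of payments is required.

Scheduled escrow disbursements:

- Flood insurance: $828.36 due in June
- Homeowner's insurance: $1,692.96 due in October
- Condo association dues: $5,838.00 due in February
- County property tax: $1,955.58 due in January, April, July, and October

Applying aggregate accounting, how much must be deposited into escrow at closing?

Cushion = 2 × $1,348.47 = $2,696.94
Trial balance (start $0, +$1,348.47 each month, − disbursements):
  Aug: +$1,348.47 → $1,348.47
  Sep: +$1,348.47 → $2,696.94
  Oct: +$1,348.47 − $3,648.54 → $396.87
  Nov: +$1,348.47 → $1,745.34
  Dec: +$1,348.47 → $3,093.81
  Jan: +$1,348.47 − $1,955.58 → $2,486.70
  Feb: +$1,348.47 − $5,838.00 → -$2,002.83
  Mar: +$1,348.47 → -$654.36
  Apr: +$1,348.47 − $1,955.58 → -$1,261.47
  May: +$1,348.47 → $87.00
  Jun: +$1,348.47 − $828.36 → $607.11
  Jul: +$1,348.47 − $1,955.58 → $0.00
Lowest trial balance = -$2,002.83 (Feb)
Initial deposit = cushion − low point = $2,696.94 − (-$2,002.83) = $4,699.77

$4,699.77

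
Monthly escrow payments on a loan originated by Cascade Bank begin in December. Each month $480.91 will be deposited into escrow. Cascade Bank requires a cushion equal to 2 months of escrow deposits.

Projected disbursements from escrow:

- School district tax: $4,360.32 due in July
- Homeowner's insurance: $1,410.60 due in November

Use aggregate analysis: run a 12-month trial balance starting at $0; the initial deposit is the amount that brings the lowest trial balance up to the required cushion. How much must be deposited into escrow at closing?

$1,474.86

Cushion = 2 × $480.91 = $961.82
Trial balance (start $0, +$480.91 each month, − disbursements):
  Dec: +$480.91 → $480.91
  Jan: +$480.91 → $961.82
  Feb: +$480.91 → $1,442.73
  Mar: +$480.91 → $1,923.64
  Apr: +$480.91 → $2,404.55
  May: +$480.91 → $2,885.46
  Jun: +$480.91 → $3,366.37
  Jul: +$480.91 − $4,360.32 → -$513.04
  Aug: +$480.91 → -$32.13
  Sep: +$480.91 → $448.78
  Oct: +$480.91 → $929.69
  Nov: +$480.91 − $1,410.60 → $0.00
Lowest trial balance = -$513.04 (Jul)
Initial deposit = cushion − low point = $961.82 − (-$513.04) = $1,474.86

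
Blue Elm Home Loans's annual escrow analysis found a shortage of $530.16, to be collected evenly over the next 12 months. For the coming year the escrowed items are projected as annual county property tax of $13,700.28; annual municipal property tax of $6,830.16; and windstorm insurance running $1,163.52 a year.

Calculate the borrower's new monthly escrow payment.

County property tax: $13,700.28 annually
Municipal property tax: $6,830.16 annually
Windstorm insurance: $1,163.52 annually
Combined annual = $21,693.96
Monthly escrow = $21,693.96 / 12 = $1,807.83
Monthly shortage recovery: $530.16 / 12 = $44.18
Adjusted monthly = $1,807.83 + $44.18 = $1,852.01

$1,852.01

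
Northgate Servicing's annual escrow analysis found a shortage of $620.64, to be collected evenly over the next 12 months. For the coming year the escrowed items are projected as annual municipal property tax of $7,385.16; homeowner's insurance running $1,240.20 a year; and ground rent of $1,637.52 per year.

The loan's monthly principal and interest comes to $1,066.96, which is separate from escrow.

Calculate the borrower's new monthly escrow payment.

Municipal property tax = $7,385.16 per year
Homeowner's insurance = $1,240.20 per year
Ground rent = $1,637.52 per year
Annual escrow total = $7,385.16 + $1,240.20 + $1,637.52 = $10,262.88
Monthly escrow = $10,262.88 ÷ 12 = $855.24
Shortage spread = $620.64 / 12 = $51.72/mo
New monthly escrow = $855.24 + $51.72 = $906.96

$906.96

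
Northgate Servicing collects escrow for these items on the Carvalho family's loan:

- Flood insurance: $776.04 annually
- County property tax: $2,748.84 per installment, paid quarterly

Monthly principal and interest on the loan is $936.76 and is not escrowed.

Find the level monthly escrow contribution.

$980.95

Flood insurance: $776.04
County property tax: $2,748.84 × 4 = $10,995.36
Total annual escrow = $11,771.40
Monthly escrow = $11,771.40 / 12 = $980.95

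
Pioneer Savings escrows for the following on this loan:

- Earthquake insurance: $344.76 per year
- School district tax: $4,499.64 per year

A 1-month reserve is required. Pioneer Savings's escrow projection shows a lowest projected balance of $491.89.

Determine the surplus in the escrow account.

$88.19

Earthquake insurance = $344.76/yr
School district tax = $4,499.64/yr
Yearly total = $344.76 + $4,499.64 = $4,844.40
Per month = $4,844.40 ÷ 12 = $403.70
Required cushion = 1 × $403.70 = $403.70
Surplus = $491.89 − $403.70 = $88.19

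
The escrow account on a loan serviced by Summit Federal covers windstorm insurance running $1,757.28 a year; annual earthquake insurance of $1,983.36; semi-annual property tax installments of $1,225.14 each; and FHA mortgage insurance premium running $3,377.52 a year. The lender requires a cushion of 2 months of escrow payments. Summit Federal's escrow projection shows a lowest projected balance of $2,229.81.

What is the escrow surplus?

$635.07

Windstorm insurance = $1,757.28
Earthquake insurance = $1,983.36
Property tax = $1,225.14 × 2 = $2,450.28
FHA mortgage insurance premium = $3,377.52
Total annual escrow = $9,568.44
Per month = $9,568.44 ÷ 12 = $797.37
Required reserve = 2 × $797.37 = $1,594.74
Surplus = $2,229.81 − $1,594.74 = $635.07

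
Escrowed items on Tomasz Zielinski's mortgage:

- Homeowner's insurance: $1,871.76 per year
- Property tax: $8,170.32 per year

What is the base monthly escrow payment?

Homeowner's insurance: $1,871.76 annually
Property tax: $8,170.32 annually
Combined annual = $10,042.08
Base monthly escrow = $10,042.08 / 12 = $836.84

$836.84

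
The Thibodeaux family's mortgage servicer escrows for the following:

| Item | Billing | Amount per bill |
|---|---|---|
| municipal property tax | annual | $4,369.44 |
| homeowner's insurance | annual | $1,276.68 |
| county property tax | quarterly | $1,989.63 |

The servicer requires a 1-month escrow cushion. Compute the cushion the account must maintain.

$1,133.72

Municipal property tax: $4,369.44
Homeowner's insurance: $1,276.68
County property tax: $1,989.63 × 4 = $7,958.52
Annual escrow total = $13,604.64
Monthly escrow = $13,604.64 ÷ 12 = $1,133.72
Cushion = 1 × $1,133.72 = $1,133.72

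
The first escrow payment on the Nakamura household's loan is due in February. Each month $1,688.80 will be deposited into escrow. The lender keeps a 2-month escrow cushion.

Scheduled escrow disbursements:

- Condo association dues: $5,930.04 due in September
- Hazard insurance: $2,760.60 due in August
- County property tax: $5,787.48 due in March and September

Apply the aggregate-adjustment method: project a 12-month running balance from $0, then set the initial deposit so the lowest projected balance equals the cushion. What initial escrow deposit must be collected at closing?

$10,132.80

Cushion = 2 × $1,688.80 = $3,377.60
Trial balance (start $0, +$1,688.80 each month, − disbursements):
  Feb: +$1,688.80 → $1,688.80
  Mar: +$1,688.80 − $5,787.48 → -$2,409.88
  Apr: +$1,688.80 → -$721.08
  May: +$1,688.80 → $967.72
  Jun: +$1,688.80 → $2,656.52
  Jul: +$1,688.80 → $4,345.32
  Aug: +$1,688.80 − $2,760.60 → $3,273.52
  Sep: +$1,688.80 − $11,717.52 → -$6,755.20
  Oct: +$1,688.80 → -$5,066.40
  Nov: +$1,688.80 → -$3,377.60
  Dec: +$1,688.80 → -$1,688.80
  Jan: +$1,688.80 → $0.00
Lowest trial balance = -$6,755.20 (Sep)
Initial deposit = cushion − low point = $3,377.60 − (-$6,755.20) = $10,132.80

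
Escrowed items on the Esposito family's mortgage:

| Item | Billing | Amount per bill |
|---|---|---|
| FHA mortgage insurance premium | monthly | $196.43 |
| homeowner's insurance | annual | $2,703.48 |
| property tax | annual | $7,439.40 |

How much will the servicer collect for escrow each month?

$1,041.67

FHA mortgage insurance premium: $196.43 × 12 = $2,357.16 annually
Homeowner's insurance: $2,703.48 annually
Property tax: $7,439.40 annually
Annual escrow total = $2,357.16 + $2,703.48 + $7,439.40 = $12,500.04
Per month = $12,500.04 / 12 = $1,041.67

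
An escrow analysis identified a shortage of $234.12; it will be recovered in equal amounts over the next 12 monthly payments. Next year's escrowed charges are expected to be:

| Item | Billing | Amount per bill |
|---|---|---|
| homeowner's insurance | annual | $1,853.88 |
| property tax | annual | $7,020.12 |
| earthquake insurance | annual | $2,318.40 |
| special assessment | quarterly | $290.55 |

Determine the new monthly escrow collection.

$1,049.06

Homeowner's insurance = $1,853.88 annually
Property tax = $7,020.12 annually
Earthquake insurance = $2,318.40 annually
Special assessment = $290.55 × 4 = $1,162.20 annually
Yearly total = $1,853.88 + $7,020.12 + $2,318.40 + $1,162.20 = $12,354.60
Per month = $12,354.60 / 12 = $1,029.55
Shortage per month = $234.12 ÷ 12 = $19.51
New monthly escrow = $1,029.55 + $19.51 = $1,049.06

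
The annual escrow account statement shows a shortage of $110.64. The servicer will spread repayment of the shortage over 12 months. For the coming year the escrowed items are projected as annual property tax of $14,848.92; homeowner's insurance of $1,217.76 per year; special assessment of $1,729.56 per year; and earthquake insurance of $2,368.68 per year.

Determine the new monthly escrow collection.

$1,689.63

Property tax: $14,848.92/yr
Homeowner's insurance: $1,217.76/yr
Special assessment: $1,729.56/yr
Earthquake insurance: $2,368.68/yr
Annual escrow total = $14,848.92 + $1,217.76 + $1,729.56 + $2,368.68 = $20,164.92
Monthly escrow = $20,164.92 ÷ 12 = $1,680.41
Monthly shortage recovery: $110.64 / 12 = $9.22
Adjusted monthly = $1,680.41 + $9.22 = $1,689.63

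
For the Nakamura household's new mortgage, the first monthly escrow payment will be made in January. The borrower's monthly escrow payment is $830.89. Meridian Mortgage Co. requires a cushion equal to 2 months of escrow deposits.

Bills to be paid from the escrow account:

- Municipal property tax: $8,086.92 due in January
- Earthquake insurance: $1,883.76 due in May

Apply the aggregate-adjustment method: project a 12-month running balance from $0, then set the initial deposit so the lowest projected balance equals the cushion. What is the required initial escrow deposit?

$8,917.81

Cushion = 2 × $830.89 = $1,661.78
Trial balance (start $0, +$830.89 each month, − disbursements):
  Jan: +$830.89 − $8,086.92 → -$7,256.03
  Feb: +$830.89 → -$6,425.14
  Mar: +$830.89 → -$5,594.25
  Apr: +$830.89 → -$4,763.36
  May: +$830.89 − $1,883.76 → -$5,816.23
  Jun: +$830.89 → -$4,985.34
  Jul: +$830.89 → -$4,154.45
  Aug: +$830.89 → -$3,323.56
  Sep: +$830.89 → -$2,492.67
  Oct: +$830.89 → -$1,661.78
  Nov: +$830.89 → -$830.89
  Dec: +$830.89 → $0.00
Lowest trial balance = -$7,256.03 (Jan)
Initial deposit = cushion − low point = $1,661.78 − (-$7,256.03) = $8,917.81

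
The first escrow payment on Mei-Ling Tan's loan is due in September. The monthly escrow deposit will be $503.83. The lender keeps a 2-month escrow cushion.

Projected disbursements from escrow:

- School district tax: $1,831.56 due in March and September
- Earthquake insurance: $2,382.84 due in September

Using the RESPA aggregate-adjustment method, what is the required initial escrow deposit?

$4,718.23

Cushion = 2 × $503.83 = $1,007.66
Trial balance (start $0, +$503.83 each month, − disbursements):
  Sep: +$503.83 − $4,214.40 → -$3,710.57
  Oct: +$503.83 → -$3,206.74
  Nov: +$503.83 → -$2,702.91
  Dec: +$503.83 → -$2,199.08
  Jan: +$503.83 → -$1,695.25
  Feb: +$503.83 → -$1,191.42
  Mar: +$503.83 − $1,831.56 → -$2,519.15
  Apr: +$503.83 → -$2,015.32
  May: +$503.83 → -$1,511.49
  Jun: +$503.83 → -$1,007.66
  Jul: +$503.83 → -$503.83
  Aug: +$503.83 → $0.00
Lowest trial balance = -$3,710.57 (Sep)
Initial deposit = cushion − low point = $1,007.66 − (-$3,710.57) = $4,718.23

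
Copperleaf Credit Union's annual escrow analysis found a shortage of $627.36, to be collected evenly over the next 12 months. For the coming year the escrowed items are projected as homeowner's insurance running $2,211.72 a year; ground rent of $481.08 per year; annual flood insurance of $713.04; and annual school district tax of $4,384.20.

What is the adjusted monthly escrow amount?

$701.45

Homeowner's insurance = $2,211.72
Ground rent = $481.08
Flood insurance = $713.04
School district tax = $4,384.20
Yearly total = $7,790.04
Per month = $7,790.04 / 12 = $649.17
Shortage spread = $627.36 / 12 = $52.28/mo
New monthly escrow = $649.17 + $52.28 = $701.45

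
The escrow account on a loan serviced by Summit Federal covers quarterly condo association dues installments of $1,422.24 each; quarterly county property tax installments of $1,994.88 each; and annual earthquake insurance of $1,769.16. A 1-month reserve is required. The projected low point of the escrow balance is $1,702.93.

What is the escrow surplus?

Condo association dues: $1,422.24 × 4 = $5,688.96 annually
County property tax: $1,994.88 × 4 = $7,979.52 annually
Earthquake insurance: $1,769.16 annually
Combined annual = $15,437.64
Base monthly escrow = $15,437.64 / 12 = $1,286.47
Required reserve = 1 × $1,286.47 = $1,286.47
Excess over cushion: $1,702.93 − $1,286.47 = $416.46

$416.46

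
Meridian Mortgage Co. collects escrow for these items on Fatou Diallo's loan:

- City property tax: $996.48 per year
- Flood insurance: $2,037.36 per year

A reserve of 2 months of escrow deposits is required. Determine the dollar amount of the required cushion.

City property tax — $996.48 per year
Flood insurance — $2,037.36 per year
Total annual escrow = $3,033.84
Monthly escrow = $3,033.84 / 12 = $252.82
Cushion = 2 × $252.82 = $505.64

$505.64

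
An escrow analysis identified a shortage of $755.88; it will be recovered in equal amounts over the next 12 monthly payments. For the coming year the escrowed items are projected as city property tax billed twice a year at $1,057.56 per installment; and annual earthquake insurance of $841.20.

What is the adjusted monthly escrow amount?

City property tax — $1,057.56 × 2 = $2,115.12 per year
Earthquake insurance — $841.20 per year
Yearly total = $2,115.12 + $841.20 = $2,956.32
Monthly escrow = $2,956.32 / 12 = $246.36
Monthly shortage recovery: $755.88 / 12 = $62.99
New monthly escrow = $246.36 + $62.99 = $309.35

$309.35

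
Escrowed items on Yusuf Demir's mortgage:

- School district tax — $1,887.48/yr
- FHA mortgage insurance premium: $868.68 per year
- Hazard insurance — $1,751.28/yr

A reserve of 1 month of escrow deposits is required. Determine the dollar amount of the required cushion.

School district tax = $1,887.48
FHA mortgage insurance premium = $868.68
Hazard insurance = $1,751.28
Combined annual = $4,507.44
Monthly escrow = $4,507.44 ÷ 12 = $375.62
Required cushion = 1 × $375.62 = $375.62

$375.62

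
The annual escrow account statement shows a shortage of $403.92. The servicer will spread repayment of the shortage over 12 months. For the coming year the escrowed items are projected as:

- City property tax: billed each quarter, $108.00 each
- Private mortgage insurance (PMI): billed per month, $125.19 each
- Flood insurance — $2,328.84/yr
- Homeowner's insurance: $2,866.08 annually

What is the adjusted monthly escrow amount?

$627.76

City property tax: $108.00 × 4 = $432.00 annually
Private mortgage insurance (PMI): $125.19 × 12 = $1,502.28 annually
Flood insurance: $2,328.84 annually
Homeowner's insurance: $2,866.08 annually
Annual escrow total = $7,129.20
Monthly escrow = $7,129.20 ÷ 12 = $594.10
Shortage per month = $403.92 ÷ 12 = $33.66
Adjusted monthly = $594.10 + $33.66 = $627.76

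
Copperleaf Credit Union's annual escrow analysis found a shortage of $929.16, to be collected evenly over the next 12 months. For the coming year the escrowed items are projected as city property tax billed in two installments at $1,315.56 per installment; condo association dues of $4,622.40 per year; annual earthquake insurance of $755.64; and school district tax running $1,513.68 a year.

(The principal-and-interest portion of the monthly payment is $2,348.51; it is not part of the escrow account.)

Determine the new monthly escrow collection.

$871.00

City property tax — $1,315.56 × 2 = $2,631.12/yr
Condo association dues — $4,622.40/yr
Earthquake insurance — $755.64/yr
School district tax — $1,513.68/yr
Yearly total = $2,631.12 + $4,622.40 + $755.64 + $1,513.68 = $9,522.84
Monthly escrow = $9,522.84 / 12 = $793.57
Monthly shortage recovery: $929.16 ÷ 12 = $77.43
Adjusted monthly = $793.57 + $77.43 = $871.00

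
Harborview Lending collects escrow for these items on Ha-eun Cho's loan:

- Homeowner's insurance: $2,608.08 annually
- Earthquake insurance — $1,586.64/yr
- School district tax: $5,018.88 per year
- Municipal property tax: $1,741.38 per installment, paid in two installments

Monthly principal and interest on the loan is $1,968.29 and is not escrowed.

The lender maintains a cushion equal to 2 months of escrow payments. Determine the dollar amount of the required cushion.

$2,116.06

Homeowner's insurance — $2,608.08 per year
Earthquake insurance — $1,586.64 per year
School district tax — $5,018.88 per year
Municipal property tax — $1,741.38 × 2 = $3,482.76 per year
Combined annual = $12,696.36
Monthly = $12,696.36 / 12 = $1,058.03
Reserve = 2 × $1,058.03 = $2,116.06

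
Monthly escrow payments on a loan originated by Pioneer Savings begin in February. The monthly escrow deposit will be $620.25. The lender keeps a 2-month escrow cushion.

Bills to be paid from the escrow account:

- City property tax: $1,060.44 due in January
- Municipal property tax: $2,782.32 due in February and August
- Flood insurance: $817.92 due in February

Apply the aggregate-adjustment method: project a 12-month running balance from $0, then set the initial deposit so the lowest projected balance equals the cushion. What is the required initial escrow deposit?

Cushion = 2 × $620.25 = $1,240.50
Trial balance (start $0, +$620.25 each month, − disbursements):
  Feb: +$620.25 − $3,600.24 → -$2,979.99
  Mar: +$620.25 → -$2,359.74
  Apr: +$620.25 → -$1,739.49
  May: +$620.25 → -$1,119.24
  Jun: +$620.25 → -$498.99
  Jul: +$620.25 → $121.26
  Aug: +$620.25 − $2,782.32 → -$2,040.81
  Sep: +$620.25 → -$1,420.56
  Oct: +$620.25 → -$800.31
  Nov: +$620.25 → -$180.06
  Dec: +$620.25 → $440.19
  Jan: +$620.25 − $1,060.44 → $0.00
Lowest trial balance = -$2,979.99 (Feb)
Initial deposit = cushion − low point = $1,240.50 − (-$2,979.99) = $4,220.49

$4,220.49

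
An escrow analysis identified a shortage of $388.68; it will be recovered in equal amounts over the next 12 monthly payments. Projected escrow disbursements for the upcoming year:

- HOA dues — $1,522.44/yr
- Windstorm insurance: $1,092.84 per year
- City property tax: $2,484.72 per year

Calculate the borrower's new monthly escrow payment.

$457.39

HOA dues — $1,522.44
Windstorm insurance — $1,092.84
City property tax — $2,484.72
Yearly total = $1,522.44 + $1,092.84 + $2,484.72 = $5,100.00
Base monthly escrow = $5,100.00 / 12 = $425.00
Shortage spread = $388.68 / 12 = $32.39/mo
Adjusted monthly = $425.00 + $32.39 = $457.39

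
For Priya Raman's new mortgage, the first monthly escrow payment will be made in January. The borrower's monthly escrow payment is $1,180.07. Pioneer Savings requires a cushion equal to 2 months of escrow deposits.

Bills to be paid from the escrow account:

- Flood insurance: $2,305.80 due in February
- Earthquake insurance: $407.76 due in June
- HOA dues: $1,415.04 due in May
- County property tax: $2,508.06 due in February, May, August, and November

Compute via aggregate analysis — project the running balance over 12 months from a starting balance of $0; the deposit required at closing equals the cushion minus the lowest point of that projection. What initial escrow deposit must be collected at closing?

Cushion = 2 × $1,180.07 = $2,360.14
Trial balance (start $0, +$1,180.07 each month, − disbursements):
  Jan: +$1,180.07 → $1,180.07
  Feb: +$1,180.07 − $4,813.86 → -$2,453.72
  Mar: +$1,180.07 → -$1,273.65
  Apr: +$1,180.07 → -$93.58
  May: +$1,180.07 − $3,923.10 → -$2,836.61
  Jun: +$1,180.07 − $407.76 → -$2,064.30
  Jul: +$1,180.07 → -$884.23
  Aug: +$1,180.07 − $2,508.06 → -$2,212.22
  Sep: +$1,180.07 → -$1,032.15
  Oct: +$1,180.07 → $147.92
  Nov: +$1,180.07 − $2,508.06 → -$1,180.07
  Dec: +$1,180.07 → $0.00
Lowest trial balance = -$2,836.61 (May)
Initial deposit = cushion − low point = $2,360.14 − (-$2,836.61) = $5,196.75

$5,196.75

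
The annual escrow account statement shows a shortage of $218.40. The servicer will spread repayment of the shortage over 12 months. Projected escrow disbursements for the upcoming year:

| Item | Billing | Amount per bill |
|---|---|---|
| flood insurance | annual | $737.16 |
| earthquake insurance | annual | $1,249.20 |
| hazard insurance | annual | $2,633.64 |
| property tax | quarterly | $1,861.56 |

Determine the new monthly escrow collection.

Flood insurance = $737.16
Earthquake insurance = $1,249.20
Hazard insurance = $2,633.64
Property tax = $1,861.56 × 4 = $7,446.24
Total annual escrow = $737.16 + $1,249.20 + $2,633.64 + $7,446.24 = $12,066.24
Base monthly escrow = $12,066.24 ÷ 12 = $1,005.52
Monthly shortage recovery: $218.40 ÷ 12 = $18.20
Adjusted monthly = $1,005.52 + $18.20 = $1,023.72

$1,023.72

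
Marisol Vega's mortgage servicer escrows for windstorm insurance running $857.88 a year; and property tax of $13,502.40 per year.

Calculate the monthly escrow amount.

$1,196.69

Windstorm insurance — $857.88 annually
Property tax — $13,502.40 annually
Total per year = $14,360.28
Per month = $14,360.28 / 12 = $1,196.69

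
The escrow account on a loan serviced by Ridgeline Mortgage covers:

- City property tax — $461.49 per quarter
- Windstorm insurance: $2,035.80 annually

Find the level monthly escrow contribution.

$323.48

City property tax — $461.49 × 4 = $1,845.96/yr
Windstorm insurance — $2,035.80/yr
Annual escrow total = $1,845.96 + $2,035.80 = $3,881.76
Per month = $3,881.76 ÷ 12 = $323.48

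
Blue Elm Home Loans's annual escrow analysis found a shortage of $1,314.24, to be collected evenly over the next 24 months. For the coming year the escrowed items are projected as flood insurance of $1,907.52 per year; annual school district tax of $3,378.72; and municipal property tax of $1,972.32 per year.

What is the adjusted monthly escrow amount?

Flood insurance — $1,907.52 annually
School district tax — $3,378.72 annually
Municipal property tax — $1,972.32 annually
Yearly total = $1,907.52 + $3,378.72 + $1,972.32 = $7,258.56
Base monthly escrow = $7,258.56 / 12 = $604.88
Shortage spread = $1,314.24 / 24 = $54.76/mo
New monthly escrow = $604.88 + $54.76 = $659.64

$659.64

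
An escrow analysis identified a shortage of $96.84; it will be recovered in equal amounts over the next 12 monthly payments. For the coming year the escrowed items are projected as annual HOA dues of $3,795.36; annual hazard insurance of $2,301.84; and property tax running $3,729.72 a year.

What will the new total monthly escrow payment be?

$826.98

HOA dues = $3,795.36 per year
Hazard insurance = $2,301.84 per year
Property tax = $3,729.72 per year
Combined annual = $9,826.92
Monthly = $9,826.92 / 12 = $818.91
Shortage per month = $96.84 ÷ 12 = $8.07
Adjusted monthly = $818.91 + $8.07 = $826.98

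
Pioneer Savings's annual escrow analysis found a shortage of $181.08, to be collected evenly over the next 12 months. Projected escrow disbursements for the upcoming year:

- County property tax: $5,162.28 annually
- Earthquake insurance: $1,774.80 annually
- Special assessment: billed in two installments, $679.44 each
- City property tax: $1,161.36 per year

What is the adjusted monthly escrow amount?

$803.20

County property tax: $5,162.28 annually
Earthquake insurance: $1,774.80 annually
Special assessment: $679.44 × 2 = $1,358.88 annually
City property tax: $1,161.36 annually
Total annual escrow = $5,162.28 + $1,774.80 + $1,358.88 + $1,161.36 = $9,457.32
Per month = $9,457.32 / 12 = $788.11
Shortage spread = $181.08 / 12 = $15.09/mo
New monthly escrow = $788.11 + $15.09 = $803.20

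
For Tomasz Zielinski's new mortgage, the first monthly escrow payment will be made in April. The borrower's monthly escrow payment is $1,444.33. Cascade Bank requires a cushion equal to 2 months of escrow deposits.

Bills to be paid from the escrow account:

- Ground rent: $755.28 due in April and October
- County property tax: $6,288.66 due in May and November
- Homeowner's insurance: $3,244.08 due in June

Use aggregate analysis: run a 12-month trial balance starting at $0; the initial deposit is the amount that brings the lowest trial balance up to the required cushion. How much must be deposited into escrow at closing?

$8,843.69

Cushion = 2 × $1,444.33 = $2,888.66
Trial balance (start $0, +$1,444.33 each month, − disbursements):
  Apr: +$1,444.33 − $755.28 → $689.05
  May: +$1,444.33 − $6,288.66 → -$4,155.28
  Jun: +$1,444.33 − $3,244.08 → -$5,955.03
  Jul: +$1,444.33 → -$4,510.70
  Aug: +$1,444.33 → -$3,066.37
  Sep: +$1,444.33 → -$1,622.04
  Oct: +$1,444.33 − $755.28 → -$932.99
  Nov: +$1,444.33 − $6,288.66 → -$5,777.32
  Dec: +$1,444.33 → -$4,332.99
  Jan: +$1,444.33 → -$2,888.66
  Feb: +$1,444.33 → -$1,444.33
  Mar: +$1,444.33 → $0.00
Lowest trial balance = -$5,955.03 (Jun)
Initial deposit = cushion − low point = $2,888.66 − (-$5,955.03) = $8,843.69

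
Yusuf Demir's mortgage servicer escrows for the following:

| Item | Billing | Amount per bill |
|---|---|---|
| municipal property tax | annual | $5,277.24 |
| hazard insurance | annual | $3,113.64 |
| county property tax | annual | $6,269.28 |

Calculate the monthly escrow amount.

Municipal property tax: $5,277.24 per year
Hazard insurance: $3,113.64 per year
County property tax: $6,269.28 per year
Total annual escrow = $5,277.24 + $3,113.64 + $6,269.28 = $14,660.16
Monthly escrow = $14,660.16 ÷ 12 = $1,221.68

$1,221.68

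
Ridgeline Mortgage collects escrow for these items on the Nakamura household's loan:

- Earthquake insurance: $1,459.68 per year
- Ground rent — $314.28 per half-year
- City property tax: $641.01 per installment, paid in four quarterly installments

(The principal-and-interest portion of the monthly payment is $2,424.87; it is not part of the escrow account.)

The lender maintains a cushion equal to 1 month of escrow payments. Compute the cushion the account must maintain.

Earthquake insurance = $1,459.68 annually
Ground rent = $314.28 × 2 = $628.56 annually
City property tax = $641.01 × 4 = $2,564.04 annually
Combined annual = $4,652.28
Monthly escrow = $4,652.28 / 12 = $387.69
Reserve = 1 × $387.69 = $387.69

$387.69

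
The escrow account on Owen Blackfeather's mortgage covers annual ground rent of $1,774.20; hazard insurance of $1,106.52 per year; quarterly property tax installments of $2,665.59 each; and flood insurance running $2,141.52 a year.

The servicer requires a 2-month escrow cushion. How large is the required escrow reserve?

Ground rent = $1,774.20/yr
Hazard insurance = $1,106.52/yr
Property tax = $2,665.59 × 4 = $10,662.36/yr
Flood insurance = $2,141.52/yr
Annual escrow total = $15,684.60
Per month = $15,684.60 / 12 = $1,307.05
Required cushion = 2 × $1,307.05 = $2,614.10

$2,614.10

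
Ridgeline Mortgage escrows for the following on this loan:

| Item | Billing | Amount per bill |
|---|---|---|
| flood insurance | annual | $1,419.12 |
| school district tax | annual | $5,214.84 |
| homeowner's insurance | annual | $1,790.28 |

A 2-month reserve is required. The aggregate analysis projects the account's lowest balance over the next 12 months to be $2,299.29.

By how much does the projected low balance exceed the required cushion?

$895.25

Flood insurance = $1,419.12
School district tax = $5,214.84
Homeowner's insurance = $1,790.28
Total annual escrow = $1,419.12 + $5,214.84 + $1,790.28 = $8,424.24
Monthly = $8,424.24 / 12 = $702.02
Required cushion = 2 × $702.02 = $1,404.04
Surplus = $2,299.29 − $1,404.04 = $895.25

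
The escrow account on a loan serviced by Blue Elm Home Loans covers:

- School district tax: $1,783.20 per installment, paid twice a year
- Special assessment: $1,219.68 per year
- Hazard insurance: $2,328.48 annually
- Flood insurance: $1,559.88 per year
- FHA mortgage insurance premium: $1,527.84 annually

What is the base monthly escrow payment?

$850.19

School district tax — $1,783.20 × 2 = $3,566.40 annually
Special assessment — $1,219.68 annually
Hazard insurance — $2,328.48 annually
Flood insurance — $1,559.88 annually
FHA mortgage insurance premium — $1,527.84 annually
Annual escrow total = $3,566.40 + $1,219.68 + $2,328.48 + $1,559.88 + $1,527.84 = $10,202.28
Monthly = $10,202.28 / 12 = $850.19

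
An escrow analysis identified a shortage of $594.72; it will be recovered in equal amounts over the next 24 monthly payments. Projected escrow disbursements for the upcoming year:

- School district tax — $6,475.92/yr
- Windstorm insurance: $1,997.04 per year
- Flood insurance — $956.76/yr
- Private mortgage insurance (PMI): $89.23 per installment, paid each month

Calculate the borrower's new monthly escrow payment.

School district tax — $6,475.92 annually
Windstorm insurance — $1,997.04 annually
Flood insurance — $956.76 annually
Private mortgage insurance (PMI) — $89.23 × 12 = $1,070.76 annually
Combined annual = $10,500.48
Monthly = $10,500.48 / 12 = $875.04
Shortage per month = $594.72 ÷ 24 = $24.78
New monthly escrow = $875.04 + $24.78 = $899.82

$899.82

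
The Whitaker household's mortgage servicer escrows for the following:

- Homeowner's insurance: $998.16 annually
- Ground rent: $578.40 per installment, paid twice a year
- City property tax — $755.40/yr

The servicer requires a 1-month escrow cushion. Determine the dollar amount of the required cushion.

Homeowner's insurance = $998.16 per year
Ground rent = $578.40 × 2 = $1,156.80 per year
City property tax = $755.40 per year
Yearly total = $998.16 + $1,156.80 + $755.40 = $2,910.36
Per month = $2,910.36 ÷ 12 = $242.53
Reserve = 1 × $242.53 = $242.53

$242.53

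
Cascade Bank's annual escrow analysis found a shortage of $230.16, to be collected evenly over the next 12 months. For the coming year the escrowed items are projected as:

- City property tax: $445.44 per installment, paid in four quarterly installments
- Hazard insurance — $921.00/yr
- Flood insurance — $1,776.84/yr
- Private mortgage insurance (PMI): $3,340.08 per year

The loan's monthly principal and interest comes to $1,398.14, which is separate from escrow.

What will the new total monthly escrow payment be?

$670.82

City property tax = $445.44 × 4 = $1,781.76
Hazard insurance = $921.00
Flood insurance = $1,776.84
Private mortgage insurance (PMI) = $3,340.08
Annual escrow total = $7,819.68
Monthly = $7,819.68 ÷ 12 = $651.64
Shortage per month = $230.16 / 12 = $19.18
Adjusted monthly = $651.64 + $19.18 = $670.82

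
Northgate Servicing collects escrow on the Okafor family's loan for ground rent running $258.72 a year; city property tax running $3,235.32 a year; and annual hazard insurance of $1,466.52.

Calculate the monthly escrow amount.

Ground rent = $258.72
City property tax = $3,235.32
Hazard insurance = $1,466.52
Yearly total = $258.72 + $3,235.32 + $1,466.52 = $4,960.56
Monthly escrow = $4,960.56 ÷ 12 = $413.38

$413.38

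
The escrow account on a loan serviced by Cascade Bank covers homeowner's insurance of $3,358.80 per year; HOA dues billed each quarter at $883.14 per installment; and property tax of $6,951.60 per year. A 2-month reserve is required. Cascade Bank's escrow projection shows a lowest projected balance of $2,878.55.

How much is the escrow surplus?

$571.39

Homeowner's insurance = $3,358.80 per year
HOA dues = $883.14 × 4 = $3,532.56 per year
Property tax = $6,951.60 per year
Total annual escrow = $13,842.96
Per month = $13,842.96 / 12 = $1,153.58
Required reserve = 2 × $1,153.58 = $2,307.16
Surplus = $2,878.55 − $2,307.16 = $571.39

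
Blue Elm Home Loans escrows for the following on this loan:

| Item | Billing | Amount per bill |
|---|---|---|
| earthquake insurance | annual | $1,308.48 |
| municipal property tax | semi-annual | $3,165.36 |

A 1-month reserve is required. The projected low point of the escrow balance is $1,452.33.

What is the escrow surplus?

Earthquake insurance = $1,308.48/yr
Municipal property tax = $3,165.36 × 2 = $6,330.72/yr
Yearly total = $1,308.48 + $6,330.72 = $7,639.20
Base monthly escrow = $7,639.20 / 12 = $636.60
Required reserve = 1 × $636.60 = $636.60
Surplus = $1,452.33 − $636.60 = $815.73

$815.73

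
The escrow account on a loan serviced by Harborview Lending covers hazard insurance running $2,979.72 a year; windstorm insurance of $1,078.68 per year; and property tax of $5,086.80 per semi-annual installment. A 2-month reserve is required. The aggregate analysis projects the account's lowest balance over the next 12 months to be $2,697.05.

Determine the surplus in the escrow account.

$325.05

Hazard insurance: $2,979.72/yr
Windstorm insurance: $1,078.68/yr
Property tax: $5,086.80 × 2 = $10,173.60/yr
Annual escrow total = $14,232.00
Base monthly escrow = $14,232.00 ÷ 12 = $1,186.00
Required reserve = 2 × $1,186.00 = $2,372.00
Excess over cushion: $2,697.05 − $2,372.00 = $325.05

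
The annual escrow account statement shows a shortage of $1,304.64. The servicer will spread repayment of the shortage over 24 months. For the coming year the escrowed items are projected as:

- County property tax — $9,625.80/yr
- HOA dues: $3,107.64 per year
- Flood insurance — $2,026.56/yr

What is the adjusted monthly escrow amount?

County property tax — $9,625.80 per year
HOA dues — $3,107.64 per year
Flood insurance — $2,026.56 per year
Combined annual = $9,625.80 + $3,107.64 + $2,026.56 = $14,760.00
Per month = $14,760.00 ÷ 12 = $1,230.00
Shortage spread = $1,304.64 / 24 = $54.36/mo
New monthly escrow = $1,230.00 + $54.36 = $1,284.36

$1,284.36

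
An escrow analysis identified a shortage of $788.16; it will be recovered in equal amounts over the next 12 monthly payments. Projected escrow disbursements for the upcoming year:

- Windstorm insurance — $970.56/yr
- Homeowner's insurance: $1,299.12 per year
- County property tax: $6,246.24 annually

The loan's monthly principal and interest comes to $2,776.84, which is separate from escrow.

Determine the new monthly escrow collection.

$775.34

Windstorm insurance — $970.56 per year
Homeowner's insurance — $1,299.12 per year
County property tax — $6,246.24 per year
Annual escrow total = $8,515.92
Base monthly escrow = $8,515.92 / 12 = $709.66
Shortage per month = $788.16 ÷ 12 = $65.68
Adjusted monthly = $709.66 + $65.68 = $775.34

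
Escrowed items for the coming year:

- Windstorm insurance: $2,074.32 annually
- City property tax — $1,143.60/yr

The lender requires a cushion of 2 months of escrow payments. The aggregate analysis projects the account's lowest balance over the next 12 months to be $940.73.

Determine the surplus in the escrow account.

Windstorm insurance = $2,074.32 annually
City property tax = $1,143.60 annually
Yearly total = $2,074.32 + $1,143.60 = $3,217.92
Monthly escrow = $3,217.92 / 12 = $268.16
Cushion = 2 × $268.16 = $536.32
Excess over cushion: $940.73 − $536.32 = $404.41

$404.41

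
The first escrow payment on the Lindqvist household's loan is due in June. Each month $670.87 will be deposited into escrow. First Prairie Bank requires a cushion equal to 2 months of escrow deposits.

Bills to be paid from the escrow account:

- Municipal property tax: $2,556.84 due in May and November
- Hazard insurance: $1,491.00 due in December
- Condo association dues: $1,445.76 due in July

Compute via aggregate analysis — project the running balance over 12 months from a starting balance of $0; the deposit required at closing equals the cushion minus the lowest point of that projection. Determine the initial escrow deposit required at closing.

$2,139.25

Cushion = 2 × $670.87 = $1,341.74
Trial balance (start $0, +$670.87 each month, − disbursements):
  Jun: +$670.87 → $670.87
  Jul: +$670.87 − $1,445.76 → -$104.02
  Aug: +$670.87 → $566.85
  Sep: +$670.87 → $1,237.72
  Oct: +$670.87 → $1,908.59
  Nov: +$670.87 − $2,556.84 → $22.62
  Dec: +$670.87 − $1,491.00 → -$797.51
  Jan: +$670.87 → -$126.64
  Feb: +$670.87 → $544.23
  Mar: +$670.87 → $1,215.10
  Apr: +$670.87 → $1,885.97
  May: +$670.87 − $2,556.84 → $0.00
Lowest trial balance = -$797.51 (Dec)
Initial deposit = cushion − low point = $1,341.74 − (-$797.51) = $2,139.25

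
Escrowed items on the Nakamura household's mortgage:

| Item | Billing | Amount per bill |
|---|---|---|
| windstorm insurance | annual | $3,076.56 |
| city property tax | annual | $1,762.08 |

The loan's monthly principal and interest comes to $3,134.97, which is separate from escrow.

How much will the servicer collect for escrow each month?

Windstorm insurance — $3,076.56
City property tax — $1,762.08
Yearly total = $3,076.56 + $1,762.08 = $4,838.64
Base monthly escrow = $4,838.64 ÷ 12 = $403.22

$403.22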